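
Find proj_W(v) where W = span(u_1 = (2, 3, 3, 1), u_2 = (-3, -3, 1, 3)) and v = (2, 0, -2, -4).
proj_W(v) = (846/563, 498/563, -1558/563, -1890/563)

Set up U = [u_1 | ... | u_2] ∈ R^(4×2). The projector onto W = col(U) is P = U (U^T U)^(-1) U^T.
Compute U^T U =
  [23, -9]
  [-9, 28],
and U^T v = (-6, -20).
Solve U^T U · c = U^T v for the coefficients: c = (-348/563, -514/563). The projection is proj_W(v) = U c.
Check: (v - proj_W(v)) · u_1 = 0  (should be 0).
Check: (v - proj_W(v)) · u_2 = 0  (should be 0).
Result: proj_W(v) = (846/563, 498/563, -1558/563, -1890/563).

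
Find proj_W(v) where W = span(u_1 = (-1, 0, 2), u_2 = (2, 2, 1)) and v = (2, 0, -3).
proj_W(v) = (82/45, 2/9, -139/45)

Set up U = [u_1 | ... | u_2] ∈ R^(3×2). The projector onto W = col(U) is P = U (U^T U)^(-1) U^T.
Compute U^T U =
  [5, 0]
  [0, 9],
and U^T v = (-8, 1).
Solve U^T U · c = U^T v for the coefficients: c = (-8/5, 1/9). The projection is proj_W(v) = U c.
Check: (v - proj_W(v)) · u_1 = 0  (should be 0).
Check: (v - proj_W(v)) · u_2 = 0  (should be 0).
Result: proj_W(v) = (82/45, 2/9, -139/45).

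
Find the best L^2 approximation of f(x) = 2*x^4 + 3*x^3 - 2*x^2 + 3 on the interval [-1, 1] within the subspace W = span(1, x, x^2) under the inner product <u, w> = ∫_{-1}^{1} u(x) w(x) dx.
g(x) = -2*x^2/7 + 9*x/5 + 99/35

The best approximation g ∈ W is the orthogonal projection of f onto W. Writing g = a_0 + a_1 x + a_2 x^2, the coefficients solve the normal equations G · a = b where
  G_{ij} = <φ_i, φ_j> and b_i = <f, φ_i>, with φ_0 = 1, φ_1 = x, φ_2 = x^2.
G =
  [2, 0, 2/3]
  [0, 2/3, 0]
  [2/3, 0, 2/5],
b = (82/15, 6/5, 62/35).
Solving gives a_0 = 99/35, a_1 = 9/5, a_2 = -2/7, so
  g(x) = -2*x^2/7 + 9*x/5 + 99/35.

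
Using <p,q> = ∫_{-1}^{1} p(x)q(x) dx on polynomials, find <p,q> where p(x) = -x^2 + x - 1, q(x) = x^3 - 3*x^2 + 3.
<p,q> = -22/5

Expand the product: p(x)·q(x) = -x^5 + 4*x^4 - 4*x^3 + 3*x - 3.
∫_{-1}^{1} of each monomial x^k gives [2/(k+1) if k even, 0 if k odd]. Integrating term-by-term (or equivalently evaluating the antiderivative F(x) = -x^6/6 + 4*x^5/5 - x^4 + 3*x^2/2 - 3*x at the endpoints):
  F(1) − F(−1) = -28/15 − (38/15) = -22/5.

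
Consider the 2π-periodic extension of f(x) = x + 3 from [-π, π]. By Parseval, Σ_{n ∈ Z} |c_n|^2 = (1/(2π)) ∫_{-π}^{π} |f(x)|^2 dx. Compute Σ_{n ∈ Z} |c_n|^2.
Σ |c_n|^2 = π^2/3 + 9

Expand and integrate term by term over [-π, π]:
  ∫ (x)^2 dx = 1·(2π^3/3); ∫ 2·1·(3)·x dx = 0 (odd integrand); ∫ 3^2 dx = 9·2π.
So (1/(2π)) ∫_{-π}^{π} (x + 3)^2 dx = 1π^2/3 + 9 = π^2/3 + 9.
Parseval ⇒ Σ |c_n|^2 = π^2/3 + 9.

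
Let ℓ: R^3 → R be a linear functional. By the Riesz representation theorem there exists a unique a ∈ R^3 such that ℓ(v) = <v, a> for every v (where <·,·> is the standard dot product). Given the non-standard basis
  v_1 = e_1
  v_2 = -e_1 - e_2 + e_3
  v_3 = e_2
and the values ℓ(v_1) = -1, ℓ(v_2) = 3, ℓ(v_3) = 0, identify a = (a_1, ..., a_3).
a = (-1, 0, 2)

Write a = (a_1, ..., a_3) in the standard basis. For each basis vector v_i, ℓ(v_i) = <v_i, a> is a linear equation in the a_j's. Collect the n equations into a matrix system V a = ℓ, where row i of V is v_i (expressed in the standard basis). Since V is invertible (lower-triangular with 1s on the diagonal, up to permutation), solve by back-substitution:
  V =
[[1, 0, 0],
 [-1, -1, 1],
 [0, 1, 0]]
  V a = (-1, 3, 0)
Solving gives a = (-1, 0, 2).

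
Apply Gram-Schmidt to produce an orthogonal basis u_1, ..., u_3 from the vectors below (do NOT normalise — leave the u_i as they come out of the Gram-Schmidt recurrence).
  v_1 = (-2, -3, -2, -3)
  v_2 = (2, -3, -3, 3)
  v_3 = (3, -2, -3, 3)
Orthogonal basis:
  u_1 = (-2, -3, -2, -3)
  u_2 = (28/13, -36/13, -37/13, 42/13)
  u_3 = (264/401, 295/802, -177/401, -411/802)

Apply the Gram-Schmidt recurrence
  u_1 = v_1
  u_i = v_i − Σ_{j<i} ((v_i · u_j) / (u_j · u_j)) · u_j.

Step by step this gives:
  u_1 = (-2, -3, -2, -3)
  u_2 = (28/13, -36/13, -37/13, 42/13)
  u_3 = (264/401, 295/802, -177/401, -411/802)

Orthogonality check:
  u_2 · u_1 = 0 (should be 0)
  u_3 · u_1 = 0 (should be 0)
  u_3 · u_2 = 0 (should be 0)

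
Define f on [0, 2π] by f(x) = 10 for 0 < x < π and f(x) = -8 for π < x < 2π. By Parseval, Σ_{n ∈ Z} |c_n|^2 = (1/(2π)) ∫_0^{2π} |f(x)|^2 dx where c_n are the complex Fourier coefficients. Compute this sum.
Σ |c_n|^2 = 82

Parseval equates the L^2 energy of f (normalised by 1/(2π)) with the ℓ^2 sum of its Fourier coefficients: (1/(2π)) ∫_0^{2π} |f|^2 = Σ |c_n|^2.
Compute the left side: (1/(2π)) [∫_0^π 10^2 dx + ∫_π^{2π} (-8)^2 dx] = (1/(2π)) · (100π + 64π) = (100 + 64)/2 = 82.
So Σ_{n ∈ Z} |c_n|^2 = 82.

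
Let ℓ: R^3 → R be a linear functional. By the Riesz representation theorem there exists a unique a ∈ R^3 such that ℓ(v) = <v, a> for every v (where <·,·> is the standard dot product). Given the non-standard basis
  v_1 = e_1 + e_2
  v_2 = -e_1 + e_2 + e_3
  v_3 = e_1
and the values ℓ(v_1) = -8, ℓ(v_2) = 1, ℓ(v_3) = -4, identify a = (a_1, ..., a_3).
a = (-4, -4, 1)

Write a = (a_1, ..., a_3) in the standard basis. For each basis vector v_i, ℓ(v_i) = <v_i, a> is a linear equation in the a_j's. Collect the n equations into a matrix system V a = ℓ, where row i of V is v_i (expressed in the standard basis). Since V is invertible (lower-triangular with 1s on the diagonal, up to permutation), solve by back-substitution:
  V =
[[1, 1, 0],
 [-1, 1, 1],
 [1, 0, 0]]
  V a = (-8, 1, -4)
Solving gives a = (-4, -4, 1).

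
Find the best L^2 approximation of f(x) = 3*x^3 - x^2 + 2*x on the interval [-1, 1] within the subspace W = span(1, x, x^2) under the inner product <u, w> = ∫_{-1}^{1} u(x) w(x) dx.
g(x) = -x^2 + 19*x/5

The best approximation g ∈ W is the orthogonal projection of f onto W. Writing g = a_0 + a_1 x + a_2 x^2, the coefficients solve the normal equations G · a = b where
  G_{ij} = <φ_i, φ_j> and b_i = <f, φ_i>, with φ_0 = 1, φ_1 = x, φ_2 = x^2.
G =
  [2, 0, 2/3]
  [0, 2/3, 0]
  [2/3, 0, 2/5],
b = (-2/3, 38/15, -2/5).
Solving gives a_0 = 0, a_1 = 19/5, a_2 = -1, so
  g(x) = -x^2 + 19*x/5.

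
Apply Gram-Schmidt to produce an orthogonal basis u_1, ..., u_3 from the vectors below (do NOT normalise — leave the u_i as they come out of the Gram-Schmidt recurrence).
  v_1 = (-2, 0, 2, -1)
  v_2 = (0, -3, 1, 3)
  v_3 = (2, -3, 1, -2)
Orthogonal basis:
  u_1 = (-2, 0, 2, -1)
  u_2 = (-2/9, -3, 11/9, 26/9)
  u_3 = (174/85, -201/85, 63/85, -222/85)

Apply the Gram-Schmidt recurrence
  u_1 = v_1
  u_i = v_i − Σ_{j<i} ((v_i · u_j) / (u_j · u_j)) · u_j.

Step by step this gives:
  u_1 = (-2, 0, 2, -1)
  u_2 = (-2/9, -3, 11/9, 26/9)
  u_3 = (174/85, -201/85, 63/85, -222/85)

Orthogonality check:
  u_2 · u_1 = 0 (should be 0)
  u_3 · u_1 = 0 (should be 0)
  u_3 · u_2 = 0 (should be 0)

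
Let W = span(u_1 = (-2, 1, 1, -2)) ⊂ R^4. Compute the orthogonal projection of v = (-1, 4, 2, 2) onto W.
proj_W(v) = (-4/5, 2/5, 2/5, -4/5)

Set up U = [u_1 | ... | u_1] ∈ R^(4×1). The projector onto W = col(U) is P = U (U^T U)^(-1) U^T.
Compute U^T U =
  [10],
and U^T v = (4).
Solve U^T U · c = U^T v for the coefficients: c = (2/5). The projection is proj_W(v) = U c.
Check: (v - proj_W(v)) · u_1 = 0  (should be 0).
Result: proj_W(v) = (-4/5, 2/5, 2/5, -4/5).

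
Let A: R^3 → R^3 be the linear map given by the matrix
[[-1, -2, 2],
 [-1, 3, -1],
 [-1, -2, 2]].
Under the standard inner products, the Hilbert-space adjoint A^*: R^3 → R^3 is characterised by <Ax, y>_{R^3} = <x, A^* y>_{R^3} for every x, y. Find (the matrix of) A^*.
A^* = A^T =
[[-1, -1, -1],
 [-2, 3, -2],
 [2, -1, 2]]

For real matrices with standard dot products, the defining identity <Ax, y> = <x, A^* y> gives (Ax)^T y = x^T (A^*) y, i.e. x^T A^T y = x^T (A^*) y. Since this holds for all x, y, we must have A^* = A^T. Therefore
A^* =
[[-1, -1, -1],
 [-2, 3, -2],
 [2, -1, 2]].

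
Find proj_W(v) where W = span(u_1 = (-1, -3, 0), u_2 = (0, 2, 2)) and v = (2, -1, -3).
proj_W(v) = (10/11, -7/11, -37/11)

Set up U = [u_1 | ... | u_2] ∈ R^(3×2). The projector onto W = col(U) is P = U (U^T U)^(-1) U^T.
Compute U^T U =
  [10, -6]
  [-6, 8],
and U^T v = (1, -8).
Solve U^T U · c = U^T v for the coefficients: c = (-10/11, -37/22). The projection is proj_W(v) = U c.
Check: (v - proj_W(v)) · u_1 = 0  (should be 0).
Check: (v - proj_W(v)) · u_2 = 0  (should be 0).
Result: proj_W(v) = (10/11, -7/11, -37/11).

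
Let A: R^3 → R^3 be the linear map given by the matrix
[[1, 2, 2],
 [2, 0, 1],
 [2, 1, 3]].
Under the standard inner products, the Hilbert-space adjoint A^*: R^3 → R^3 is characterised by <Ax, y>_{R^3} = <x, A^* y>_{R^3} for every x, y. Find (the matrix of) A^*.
A^* = A^T =
[[1, 2, 2],
 [2, 0, 1],
 [2, 1, 3]]

For real matrices with standard dot products, the defining identity <Ax, y> = <x, A^* y> gives (Ax)^T y = x^T (A^*) y, i.e. x^T A^T y = x^T (A^*) y. Since this holds for all x, y, we must have A^* = A^T. Therefore
A^* =
[[1, 2, 2],
 [2, 0, 1],
 [2, 1, 3]].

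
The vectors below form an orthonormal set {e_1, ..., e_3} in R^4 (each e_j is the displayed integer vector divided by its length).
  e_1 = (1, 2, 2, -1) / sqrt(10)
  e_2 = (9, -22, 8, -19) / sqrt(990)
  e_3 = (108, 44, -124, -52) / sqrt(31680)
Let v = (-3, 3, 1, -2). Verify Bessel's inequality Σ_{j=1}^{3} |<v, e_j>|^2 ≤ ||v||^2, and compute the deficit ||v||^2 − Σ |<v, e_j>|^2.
Σ |<v, e_j>|^2 = 171/20; ||v||^2 = 23; deficit = 289/20

Write each e_j = u_j / sqrt(<u_j, u_j>) where u_j is the displayed integer vector. Then <v, e_j> = <v, u_j> / sqrt(<u_j, u_j>), so |<v, e_j>|^2 = <v, u_j>^2 / <u_j, u_j>.
Coefficients: <v, e_1> = 7/sqrt(10), <v, e_2> = -47/sqrt(990), <v, e_3> = -212/sqrt(31680).
Square and sum: Σ |<v, e_j>|^2 = 171/20.
Compute ||v||^2 = v·v = 23.
Deficit = 23 − 171/20 = 289/20 ≥ 0, confirming Bessel's inequality. (The deficit equals ||v − Σ <v,e_j> e_j||^2, the squared distance from v to span{e_j}.)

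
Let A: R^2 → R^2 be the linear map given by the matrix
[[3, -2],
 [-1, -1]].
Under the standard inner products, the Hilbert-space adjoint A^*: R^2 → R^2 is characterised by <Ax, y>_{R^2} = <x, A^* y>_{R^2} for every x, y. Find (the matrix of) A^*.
A^* = A^T =
[[3, -1],
 [-2, -1]]

For real matrices with standard dot products, the defining identity <Ax, y> = <x, A^* y> gives (Ax)^T y = x^T (A^*) y, i.e. x^T A^T y = x^T (A^*) y. Since this holds for all x, y, we must have A^* = A^T. Therefore
A^* =
[[3, -1],
 [-2, -1]].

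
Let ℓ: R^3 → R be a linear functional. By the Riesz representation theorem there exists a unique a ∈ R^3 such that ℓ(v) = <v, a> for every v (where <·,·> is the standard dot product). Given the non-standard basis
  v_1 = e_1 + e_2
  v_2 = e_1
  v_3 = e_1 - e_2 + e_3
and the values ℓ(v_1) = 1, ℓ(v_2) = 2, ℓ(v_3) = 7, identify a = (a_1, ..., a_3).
a = (2, -1, 4)

Write a = (a_1, ..., a_3) in the standard basis. For each basis vector v_i, ℓ(v_i) = <v_i, a> is a linear equation in the a_j's. Collect the n equations into a matrix system V a = ℓ, where row i of V is v_i (expressed in the standard basis). Since V is invertible (lower-triangular with 1s on the diagonal, up to permutation), solve by back-substitution:
  V =
[[1, 1, 0],
 [1, 0, 0],
 [1, -1, 1]]
  V a = (1, 2, 7)
Solving gives a = (2, -1, 4).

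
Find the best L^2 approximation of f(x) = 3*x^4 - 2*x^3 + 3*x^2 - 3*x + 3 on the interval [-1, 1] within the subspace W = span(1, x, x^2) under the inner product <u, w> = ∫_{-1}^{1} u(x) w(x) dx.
g(x) = 39*x^2/7 - 21*x/5 + 96/35

The best approximation g ∈ W is the orthogonal projection of f onto W. Writing g = a_0 + a_1 x + a_2 x^2, the coefficients solve the normal equations G · a = b where
  G_{ij} = <φ_i, φ_j> and b_i = <f, φ_i>, with φ_0 = 1, φ_1 = x, φ_2 = x^2.
G =
  [2, 0, 2/3]
  [0, 2/3, 0]
  [2/3, 0, 2/5],
b = (46/5, -14/5, 142/35).
Solving gives a_0 = 96/35, a_1 = -21/5, a_2 = 39/7, so
  g(x) = 39*x^2/7 - 21*x/5 + 96/35.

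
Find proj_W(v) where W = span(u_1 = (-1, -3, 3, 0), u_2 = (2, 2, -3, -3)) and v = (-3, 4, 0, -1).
proj_W(v) = (33/205, 331/205, -273/205, 174/205)

Set up U = [u_1 | ... | u_2] ∈ R^(4×2). The projector onto W = col(U) is P = U (U^T U)^(-1) U^T.
Compute U^T U =
  [19, -17]
  [-17, 26],
and U^T v = (-9, 5).
Solve U^T U · c = U^T v for the coefficients: c = (-149/205, -58/205). The projection is proj_W(v) = U c.
Check: (v - proj_W(v)) · u_1 = 0  (should be 0).
Check: (v - proj_W(v)) · u_2 = 0  (should be 0).
Result: proj_W(v) = (33/205, 331/205, -273/205, 174/205).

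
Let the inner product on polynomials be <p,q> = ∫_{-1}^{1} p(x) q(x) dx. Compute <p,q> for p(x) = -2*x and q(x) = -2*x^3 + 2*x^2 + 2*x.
<p,q> = -16/15

Expand the product: p(x)·q(x) = 4*x^4 - 4*x^3 - 4*x^2.
∫_{-1}^{1} of each monomial x^k gives [2/(k+1) if k even, 0 if k odd]. Integrating term-by-term (or equivalently evaluating the antiderivative F(x) = 4*x^5/5 - x^4 - 4*x^3/3 at the endpoints):
  F(1) − F(−1) = -23/15 − (-7/15) = -16/15.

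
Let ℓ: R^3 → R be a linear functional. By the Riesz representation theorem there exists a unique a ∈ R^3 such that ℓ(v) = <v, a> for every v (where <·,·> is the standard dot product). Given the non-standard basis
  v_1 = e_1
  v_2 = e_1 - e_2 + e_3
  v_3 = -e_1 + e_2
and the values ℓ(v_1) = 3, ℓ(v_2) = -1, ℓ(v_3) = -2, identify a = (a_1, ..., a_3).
a = (3, 1, -3)

Write a = (a_1, ..., a_3) in the standard basis. For each basis vector v_i, ℓ(v_i) = <v_i, a> is a linear equation in the a_j's. Collect the n equations into a matrix system V a = ℓ, where row i of V is v_i (expressed in the standard basis). Since V is invertible (lower-triangular with 1s on the diagonal, up to permutation), solve by back-substitution:
  V =
[[1, 0, 0],
 [1, -1, 1],
 [-1, 1, 0]]
  V a = (3, -1, -2)
Solving gives a = (3, 1, -3).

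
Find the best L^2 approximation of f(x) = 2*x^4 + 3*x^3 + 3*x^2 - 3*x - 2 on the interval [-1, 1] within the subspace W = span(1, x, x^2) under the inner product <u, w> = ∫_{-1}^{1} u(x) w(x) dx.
g(x) = 33*x^2/7 - 6*x/5 - 76/35

The best approximation g ∈ W is the orthogonal projection of f onto W. Writing g = a_0 + a_1 x + a_2 x^2, the coefficients solve the normal equations G · a = b where
  G_{ij} = <φ_i, φ_j> and b_i = <f, φ_i>, with φ_0 = 1, φ_1 = x, φ_2 = x^2.
G =
  [2, 0, 2/3]
  [0, 2/3, 0]
  [2/3, 0, 2/5],
b = (-6/5, -4/5, 46/105).
Solving gives a_0 = -76/35, a_1 = -6/5, a_2 = 33/7, so
  g(x) = 33*x^2/7 - 6*x/5 - 76/35.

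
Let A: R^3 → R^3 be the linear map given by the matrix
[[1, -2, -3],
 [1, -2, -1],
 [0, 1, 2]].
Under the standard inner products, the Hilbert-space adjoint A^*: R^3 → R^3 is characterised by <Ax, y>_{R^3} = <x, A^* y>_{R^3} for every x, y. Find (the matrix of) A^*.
A^* = A^T =
[[1, 1, 0],
 [-2, -2, 1],
 [-3, -1, 2]]

For real matrices with standard dot products, the defining identity <Ax, y> = <x, A^* y> gives (Ax)^T y = x^T (A^*) y, i.e. x^T A^T y = x^T (A^*) y. Since this holds for all x, y, we must have A^* = A^T. Therefore
A^* =
[[1, 1, 0],
 [-2, -2, 1],
 [-3, -1, 2]].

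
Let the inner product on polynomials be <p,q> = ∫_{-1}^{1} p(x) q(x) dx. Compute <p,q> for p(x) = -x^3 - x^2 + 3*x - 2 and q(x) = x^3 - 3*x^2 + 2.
<p,q> = -338/105

Expand the product: p(x)·q(x) = -x^6 + 2*x^5 + 6*x^4 - 13*x^3 + 4*x^2 + 6*x - 4.
∫_{-1}^{1} of each monomial x^k gives [2/(k+1) if k even, 0 if k odd]. Integrating term-by-term (or equivalently evaluating the antiderivative F(x) = -x^7/7 + x^6/3 + 6*x^5/5 - 13*x^4/4 + 4*x^3/3 + 3*x^2 - 4*x at the endpoints):
  F(1) − F(−1) = -641/420 − (237/140) = -338/105.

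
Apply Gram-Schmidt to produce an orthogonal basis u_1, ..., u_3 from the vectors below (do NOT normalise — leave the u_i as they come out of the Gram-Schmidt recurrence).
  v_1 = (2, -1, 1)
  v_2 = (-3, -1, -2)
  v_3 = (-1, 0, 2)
Orthogonal basis:
  u_1 = (2, -1, 1)
  u_2 = (-2/3, -13/6, -5/6)
  u_3 = (-39/35, -13/35, 13/7)

Apply the Gram-Schmidt recurrence
  u_1 = v_1
  u_i = v_i − Σ_{j<i} ((v_i · u_j) / (u_j · u_j)) · u_j.

Step by step this gives:
  u_1 = (2, -1, 1)
  u_2 = (-2/3, -13/6, -5/6)
  u_3 = (-39/35, -13/35, 13/7)

Orthogonality check:
  u_2 · u_1 = 0 (should be 0)
  u_3 · u_1 = 0 (should be 0)
  u_3 · u_2 = 0 (should be 0)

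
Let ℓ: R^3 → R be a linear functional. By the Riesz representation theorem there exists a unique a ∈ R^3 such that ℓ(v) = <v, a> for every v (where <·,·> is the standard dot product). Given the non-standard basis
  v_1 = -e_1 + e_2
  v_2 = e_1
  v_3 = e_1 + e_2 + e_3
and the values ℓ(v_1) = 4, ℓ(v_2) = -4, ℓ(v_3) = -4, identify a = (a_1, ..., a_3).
a = (-4, 0, 0)

Write a = (a_1, ..., a_3) in the standard basis. For each basis vector v_i, ℓ(v_i) = <v_i, a> is a linear equation in the a_j's. Collect the n equations into a matrix system V a = ℓ, where row i of V is v_i (expressed in the standard basis). Since V is invertible (lower-triangular with 1s on the diagonal, up to permutation), solve by back-substitution:
  V =
[[-1, 1, 0],
 [1, 0, 0],
 [1, 1, 1]]
  V a = (4, -4, -4)
Solving gives a = (-4, 0, 0).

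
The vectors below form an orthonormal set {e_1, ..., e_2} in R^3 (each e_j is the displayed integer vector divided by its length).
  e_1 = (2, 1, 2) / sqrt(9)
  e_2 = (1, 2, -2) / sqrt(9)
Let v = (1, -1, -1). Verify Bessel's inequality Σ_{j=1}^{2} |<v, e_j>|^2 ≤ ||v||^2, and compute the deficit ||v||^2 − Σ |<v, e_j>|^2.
Σ |<v, e_j>|^2 = 2/9; ||v||^2 = 3; deficit = 25/9

Write each e_j = u_j / sqrt(<u_j, u_j>) where u_j is the displayed integer vector. Then <v, e_j> = <v, u_j> / sqrt(<u_j, u_j>), so |<v, e_j>|^2 = <v, u_j>^2 / <u_j, u_j>.
Coefficients: <v, e_1> = -1/sqrt(9), <v, e_2> = 1/sqrt(9).
Square and sum: Σ |<v, e_j>|^2 = 2/9.
Compute ||v||^2 = v·v = 3.
Deficit = 3 − 2/9 = 25/9 ≥ 0, confirming Bessel's inequality. (The deficit equals ||v − Σ <v,e_j> e_j||^2, the squared distance from v to span{e_j}.)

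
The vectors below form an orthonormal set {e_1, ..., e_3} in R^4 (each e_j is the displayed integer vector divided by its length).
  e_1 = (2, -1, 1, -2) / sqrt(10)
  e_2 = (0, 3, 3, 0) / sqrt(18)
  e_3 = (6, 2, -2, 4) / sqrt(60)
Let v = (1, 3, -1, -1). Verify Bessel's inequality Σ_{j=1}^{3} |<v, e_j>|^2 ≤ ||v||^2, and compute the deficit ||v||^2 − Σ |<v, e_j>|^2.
Σ |<v, e_j>|^2 = 11/3; ||v||^2 = 12; deficit = 25/3

Write each e_j = u_j / sqrt(<u_j, u_j>) where u_j is the displayed integer vector. Then <v, e_j> = <v, u_j> / sqrt(<u_j, u_j>), so |<v, e_j>|^2 = <v, u_j>^2 / <u_j, u_j>.
Coefficients: <v, e_1> = 0/sqrt(10), <v, e_2> = 6/sqrt(18), <v, e_3> = 10/sqrt(60).
Square and sum: Σ |<v, e_j>|^2 = 11/3.
Compute ||v||^2 = v·v = 12.
Deficit = 12 − 11/3 = 25/3 ≥ 0, confirming Bessel's inequality. (The deficit equals ||v − Σ <v,e_j> e_j||^2, the squared distance from v to span{e_j}.)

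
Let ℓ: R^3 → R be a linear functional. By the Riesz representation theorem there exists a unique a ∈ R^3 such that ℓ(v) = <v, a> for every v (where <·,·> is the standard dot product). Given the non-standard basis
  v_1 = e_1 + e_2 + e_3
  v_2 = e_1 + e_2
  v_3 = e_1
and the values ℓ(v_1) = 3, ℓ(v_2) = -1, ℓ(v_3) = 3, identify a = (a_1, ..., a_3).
a = (3, -4, 4)

Write a = (a_1, ..., a_3) in the standard basis. For each basis vector v_i, ℓ(v_i) = <v_i, a> is a linear equation in the a_j's. Collect the n equations into a matrix system V a = ℓ, where row i of V is v_i (expressed in the standard basis). Since V is invertible (lower-triangular with 1s on the diagonal, up to permutation), solve by back-substitution:
  V =
[[1, 1, 1],
 [1, 1, 0],
 [1, 0, 0]]
  V a = (3, -1, 3)
Solving gives a = (3, -4, 4).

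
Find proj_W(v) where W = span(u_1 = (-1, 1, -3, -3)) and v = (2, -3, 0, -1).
proj_W(v) = (1/10, -1/10, 3/10, 3/10)

Set up U = [u_1 | ... | u_1] ∈ R^(4×1). The projector onto W = col(U) is P = U (U^T U)^(-1) U^T.
Compute U^T U =
  [20],
and U^T v = (-2).
Solve U^T U · c = U^T v for the coefficients: c = (-1/10). The projection is proj_W(v) = U c.
Check: (v - proj_W(v)) · u_1 = 0  (should be 0).
Result: proj_W(v) = (1/10, -1/10, 3/10, 3/10).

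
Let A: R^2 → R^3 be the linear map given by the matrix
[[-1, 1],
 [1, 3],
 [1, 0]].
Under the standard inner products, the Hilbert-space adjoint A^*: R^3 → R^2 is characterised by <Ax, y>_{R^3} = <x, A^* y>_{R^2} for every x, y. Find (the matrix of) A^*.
A^* = A^T =
[[-1, 1, 1],
 [1, 3, 0]]

For real matrices with standard dot products, the defining identity <Ax, y> = <x, A^* y> gives (Ax)^T y = x^T (A^*) y, i.e. x^T A^T y = x^T (A^*) y. Since this holds for all x, y, we must have A^* = A^T. Therefore
A^* =
[[-1, 1, 1],
 [1, 3, 0]].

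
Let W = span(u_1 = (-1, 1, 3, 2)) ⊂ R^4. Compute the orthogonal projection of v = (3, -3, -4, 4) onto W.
proj_W(v) = (2/3, -2/3, -2, -4/3)

Set up U = [u_1 | ... | u_1] ∈ R^(4×1). The projector onto W = col(U) is P = U (U^T U)^(-1) U^T.
Compute U^T U =
  [15],
and U^T v = (-10).
Solve U^T U · c = U^T v for the coefficients: c = (-2/3). The projection is proj_W(v) = U c.
Check: (v - proj_W(v)) · u_1 = 0  (should be 0).
Result: proj_W(v) = (2/3, -2/3, -2, -4/3).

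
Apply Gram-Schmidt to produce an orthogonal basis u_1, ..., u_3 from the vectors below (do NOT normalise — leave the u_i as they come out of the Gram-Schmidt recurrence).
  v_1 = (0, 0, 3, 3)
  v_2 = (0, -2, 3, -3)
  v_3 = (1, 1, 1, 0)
Orthogonal basis:
  u_1 = (0, 0, 3, 3)
  u_2 = (0, -2, 3, -3)
  u_3 = (1, 12/11, 4/11, -4/11)

Apply the Gram-Schmidt recurrence
  u_1 = v_1
  u_i = v_i − Σ_{j<i} ((v_i · u_j) / (u_j · u_j)) · u_j.

Step by step this gives:
  u_1 = (0, 0, 3, 3)
  u_2 = (0, -2, 3, -3)
  u_3 = (1, 12/11, 4/11, -4/11)

Orthogonality check:
  u_2 · u_1 = 0 (should be 0)
  u_3 · u_1 = 0 (should be 0)
  u_3 · u_2 = 0 (should be 0)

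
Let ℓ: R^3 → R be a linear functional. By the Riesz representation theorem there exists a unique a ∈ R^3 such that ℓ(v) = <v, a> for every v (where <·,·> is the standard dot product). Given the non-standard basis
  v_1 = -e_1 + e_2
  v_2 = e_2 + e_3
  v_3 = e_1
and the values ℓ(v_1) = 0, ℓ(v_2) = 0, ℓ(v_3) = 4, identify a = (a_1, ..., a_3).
a = (4, 4, -4)

Write a = (a_1, ..., a_3) in the standard basis. For each basis vector v_i, ℓ(v_i) = <v_i, a> is a linear equation in the a_j's. Collect the n equations into a matrix system V a = ℓ, where row i of V is v_i (expressed in the standard basis). Since V is invertible (lower-triangular with 1s on the diagonal, up to permutation), solve by back-substitution:
  V =
[[-1, 1, 0],
 [0, 1, 1],
 [1, 0, 0]]
  V a = (0, 0, 4)
Solving gives a = (4, 4, -4).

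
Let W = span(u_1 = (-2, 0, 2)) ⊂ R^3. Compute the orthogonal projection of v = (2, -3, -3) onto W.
proj_W(v) = (5/2, 0, -5/2)

Set up U = [u_1 | ... | u_1] ∈ R^(3×1). The projector onto W = col(U) is P = U (U^T U)^(-1) U^T.
Compute U^T U =
  [8],
and U^T v = (-10).
Solve U^T U · c = U^T v for the coefficients: c = (-5/4). The projection is proj_W(v) = U c.
Check: (v - proj_W(v)) · u_1 = 0  (should be 0).
Result: proj_W(v) = (5/2, 0, -5/2).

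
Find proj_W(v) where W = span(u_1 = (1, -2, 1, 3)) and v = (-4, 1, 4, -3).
proj_W(v) = (-11/15, 22/15, -11/15, -11/5)

Set up U = [u_1 | ... | u_1] ∈ R^(4×1). The projector onto W = col(U) is P = U (U^T U)^(-1) U^T.
Compute U^T U =
  [15],
and U^T v = (-11).
Solve U^T U · c = U^T v for the coefficients: c = (-11/15). The projection is proj_W(v) = U c.
Check: (v - proj_W(v)) · u_1 = 0  (should be 0).
Result: proj_W(v) = (-11/15, 22/15, -11/15, -11/5).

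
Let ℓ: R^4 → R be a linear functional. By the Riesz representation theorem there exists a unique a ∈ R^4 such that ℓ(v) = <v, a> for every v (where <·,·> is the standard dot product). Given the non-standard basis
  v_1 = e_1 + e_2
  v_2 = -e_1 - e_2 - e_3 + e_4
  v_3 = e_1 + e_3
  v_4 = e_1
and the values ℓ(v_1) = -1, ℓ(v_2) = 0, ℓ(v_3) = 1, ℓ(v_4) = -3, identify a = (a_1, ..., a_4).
a = (-3, 2, 4, 3)

Write a = (a_1, ..., a_4) in the standard basis. For each basis vector v_i, ℓ(v_i) = <v_i, a> is a linear equation in the a_j's. Collect the n equations into a matrix system V a = ℓ, where row i of V is v_i (expressed in the standard basis). Since V is invertible (lower-triangular with 1s on the diagonal, up to permutation), solve by back-substitution:
  V =
[[1, 1, 0, 0],
 [-1, -1, -1, 1],
 [1, 0, 1, 0],
 [1, 0, 0, 0]]
  V a = (-1, 0, 1, -3)
Solving gives a = (-3, 2, 4, 3).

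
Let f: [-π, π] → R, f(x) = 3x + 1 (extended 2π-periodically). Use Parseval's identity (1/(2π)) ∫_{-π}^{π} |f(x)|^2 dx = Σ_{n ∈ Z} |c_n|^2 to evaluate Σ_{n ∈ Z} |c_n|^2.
Σ |c_n|^2 = 3π^2 + 1

Expand and integrate term by term over [-π, π]:
  ∫ (3x)^2 dx = 9·(2π^3/3); ∫ 2·3·(1)·x dx = 0 (odd integrand); ∫ 1^2 dx = 1·2π.
So (1/(2π)) ∫_{-π}^{π} (3x + 1)^2 dx = 9π^2/3 + 1 = 3π^2 + 1.
Parseval ⇒ Σ |c_n|^2 = 3π^2 + 1.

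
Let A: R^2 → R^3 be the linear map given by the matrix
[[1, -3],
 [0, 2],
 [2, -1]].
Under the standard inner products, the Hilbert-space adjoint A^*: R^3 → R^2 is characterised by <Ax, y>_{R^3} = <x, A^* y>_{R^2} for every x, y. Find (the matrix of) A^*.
A^* = A^T =
[[1, 0, 2],
 [-3, 2, -1]]

For real matrices with standard dot products, the defining identity <Ax, y> = <x, A^* y> gives (Ax)^T y = x^T (A^*) y, i.e. x^T A^T y = x^T (A^*) y. Since this holds for all x, y, we must have A^* = A^T. Therefore
A^* =
[[1, 0, 2],
 [-3, 2, -1]].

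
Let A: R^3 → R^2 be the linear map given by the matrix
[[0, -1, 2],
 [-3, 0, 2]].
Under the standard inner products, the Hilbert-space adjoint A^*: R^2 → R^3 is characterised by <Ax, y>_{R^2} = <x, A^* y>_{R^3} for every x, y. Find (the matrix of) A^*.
A^* = A^T =
[[0, -3],
 [-1, 0],
 [2, 2]]

For real matrices with standard dot products, the defining identity <Ax, y> = <x, A^* y> gives (Ax)^T y = x^T (A^*) y, i.e. x^T A^T y = x^T (A^*) y. Since this holds for all x, y, we must have A^* = A^T. Therefore
A^* =
[[0, -3],
 [-1, 0],
 [2, 2]].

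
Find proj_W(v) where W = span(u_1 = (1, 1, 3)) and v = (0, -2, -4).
proj_W(v) = (-14/11, -14/11, -42/11)

Set up U = [u_1 | ... | u_1] ∈ R^(3×1). The projector onto W = col(U) is P = U (U^T U)^(-1) U^T.
Compute U^T U =
  [11],
and U^T v = (-14).
Solve U^T U · c = U^T v for the coefficients: c = (-14/11). The projection is proj_W(v) = U c.
Check: (v - proj_W(v)) · u_1 = 0  (should be 0).
Result: proj_W(v) = (-14/11, -14/11, -42/11).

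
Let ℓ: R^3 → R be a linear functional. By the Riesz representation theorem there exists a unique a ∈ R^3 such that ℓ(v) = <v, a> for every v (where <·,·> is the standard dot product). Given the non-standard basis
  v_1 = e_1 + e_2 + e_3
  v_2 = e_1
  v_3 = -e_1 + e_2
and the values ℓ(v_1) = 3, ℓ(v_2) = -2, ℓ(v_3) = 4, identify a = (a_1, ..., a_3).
a = (-2, 2, 3)

Write a = (a_1, ..., a_3) in the standard basis. For each basis vector v_i, ℓ(v_i) = <v_i, a> is a linear equation in the a_j's. Collect the n equations into a matrix system V a = ℓ, where row i of V is v_i (expressed in the standard basis). Since V is invertible (lower-triangular with 1s on the diagonal, up to permutation), solve by back-substitution:
  V =
[[1, 1, 1],
 [1, 0, 0],
 [-1, 1, 0]]
  V a = (3, -2, 4)
Solving gives a = (-2, 2, 3).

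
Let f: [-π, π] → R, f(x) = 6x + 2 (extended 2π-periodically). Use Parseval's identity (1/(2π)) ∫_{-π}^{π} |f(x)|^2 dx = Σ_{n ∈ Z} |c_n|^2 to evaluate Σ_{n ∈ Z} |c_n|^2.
Σ |c_n|^2 = 12π^2 + 4

Expand and integrate term by term over [-π, π]:
  ∫ (6x)^2 dx = 36·(2π^3/3); ∫ 2·6·(2)·x dx = 0 (odd integrand); ∫ 2^2 dx = 4·2π.
So (1/(2π)) ∫_{-π}^{π} (6x + 2)^2 dx = 36π^2/3 + 4 = 12π^2 + 4.
Parseval ⇒ Σ |c_n|^2 = 12π^2 + 4.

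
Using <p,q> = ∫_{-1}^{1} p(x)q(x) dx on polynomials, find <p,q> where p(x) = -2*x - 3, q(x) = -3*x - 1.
<p,q> = 10

Expand the product: p(x)·q(x) = 6*x^2 + 11*x + 3.
∫_{-1}^{1} of each monomial x^k gives [2/(k+1) if k even, 0 if k odd]. Integrating term-by-term (or equivalently evaluating the antiderivative F(x) = 2*x^3 + 11*x^2/2 + 3*x at the endpoints):
  F(1) − F(−1) = 21/2 − (1/2) = 10.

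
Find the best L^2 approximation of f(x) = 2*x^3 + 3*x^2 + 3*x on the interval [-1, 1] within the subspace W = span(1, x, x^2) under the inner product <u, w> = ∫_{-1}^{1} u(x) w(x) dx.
g(x) = 3*x^2 + 21*x/5

The best approximation g ∈ W is the orthogonal projection of f onto W. Writing g = a_0 + a_1 x + a_2 x^2, the coefficients solve the normal equations G · a = b where
  G_{ij} = <φ_i, φ_j> and b_i = <f, φ_i>, with φ_0 = 1, φ_1 = x, φ_2 = x^2.
G =
  [2, 0, 2/3]
  [0, 2/3, 0]
  [2/3, 0, 2/5],
b = (2, 14/5, 6/5).
Solving gives a_0 = 0, a_1 = 21/5, a_2 = 3, so
  g(x) = 3*x^2 + 21*x/5.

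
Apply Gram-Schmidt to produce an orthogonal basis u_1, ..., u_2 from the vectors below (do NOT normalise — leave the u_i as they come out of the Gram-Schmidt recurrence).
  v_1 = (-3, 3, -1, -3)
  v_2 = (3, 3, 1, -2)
Orthogonal basis:
  u_1 = (-3, 3, -1, -3)
  u_2 = (99/28, 69/28, 33/28, -41/28)

Apply the Gram-Schmidt recurrence
  u_1 = v_1
  u_i = v_i − Σ_{j<i} ((v_i · u_j) / (u_j · u_j)) · u_j.

Step by step this gives:
  u_1 = (-3, 3, -1, -3)
  u_2 = (99/28, 69/28, 33/28, -41/28)

Orthogonality check:
  u_2 · u_1 = 0 (should be 0)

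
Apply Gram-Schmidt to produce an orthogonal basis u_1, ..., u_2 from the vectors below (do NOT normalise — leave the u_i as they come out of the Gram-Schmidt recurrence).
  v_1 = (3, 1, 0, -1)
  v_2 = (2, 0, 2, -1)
Orthogonal basis:
  u_1 = (3, 1, 0, -1)
  u_2 = (1/11, -7/11, 2, -4/11)

Apply the Gram-Schmidt recurrence
  u_1 = v_1
  u_i = v_i − Σ_{j<i} ((v_i · u_j) / (u_j · u_j)) · u_j.

Step by step this gives:
  u_1 = (3, 1, 0, -1)
  u_2 = (1/11, -7/11, 2, -4/11)

Orthogonality check:
  u_2 · u_1 = 0 (should be 0)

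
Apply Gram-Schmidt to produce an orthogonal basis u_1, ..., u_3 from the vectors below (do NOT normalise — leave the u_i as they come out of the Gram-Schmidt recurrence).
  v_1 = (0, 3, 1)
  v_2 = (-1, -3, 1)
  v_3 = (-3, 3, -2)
Orthogonal basis:
  u_1 = (0, 3, 1)
  u_2 = (-1, -3/5, 9/5)
  u_3 = (-81/23, 27/46, -81/46)

Apply the Gram-Schmidt recurrence
  u_1 = v_1
  u_i = v_i − Σ_{j<i} ((v_i · u_j) / (u_j · u_j)) · u_j.

Step by step this gives:
  u_1 = (0, 3, 1)
  u_2 = (-1, -3/5, 9/5)
  u_3 = (-81/23, 27/46, -81/46)

Orthogonality check:
  u_2 · u_1 = 0 (should be 0)
  u_3 · u_1 = 0 (should be 0)
  u_3 · u_2 = 0 (should be 0)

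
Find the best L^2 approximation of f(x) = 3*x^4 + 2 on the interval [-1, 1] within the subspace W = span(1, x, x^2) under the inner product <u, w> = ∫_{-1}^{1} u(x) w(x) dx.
g(x) = 18*x^2/7 + 61/35

The best approximation g ∈ W is the orthogonal projection of f onto W. Writing g = a_0 + a_1 x + a_2 x^2, the coefficients solve the normal equations G · a = b where
  G_{ij} = <φ_i, φ_j> and b_i = <f, φ_i>, with φ_0 = 1, φ_1 = x, φ_2 = x^2.
G =
  [2, 0, 2/3]
  [0, 2/3, 0]
  [2/3, 0, 2/5],
b = (26/5, 0, 46/21).
Solving gives a_0 = 61/35, a_1 = 0, a_2 = 18/7, so
  g(x) = 18*x^2/7 + 61/35.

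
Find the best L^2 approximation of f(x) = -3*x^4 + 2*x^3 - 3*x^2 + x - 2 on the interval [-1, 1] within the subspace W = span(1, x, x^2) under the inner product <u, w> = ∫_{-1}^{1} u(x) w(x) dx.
g(x) = -39*x^2/7 + 11*x/5 - 61/35

The best approximation g ∈ W is the orthogonal projection of f onto W. Writing g = a_0 + a_1 x + a_2 x^2, the coefficients solve the normal equations G · a = b where
  G_{ij} = <φ_i, φ_j> and b_i = <f, φ_i>, with φ_0 = 1, φ_1 = x, φ_2 = x^2.
G =
  [2, 0, 2/3]
  [0, 2/3, 0]
  [2/3, 0, 2/5],
b = (-36/5, 22/15, -356/105).
Solving gives a_0 = -61/35, a_1 = 11/5, a_2 = -39/7, so
  g(x) = -39*x^2/7 + 11*x/5 - 61/35.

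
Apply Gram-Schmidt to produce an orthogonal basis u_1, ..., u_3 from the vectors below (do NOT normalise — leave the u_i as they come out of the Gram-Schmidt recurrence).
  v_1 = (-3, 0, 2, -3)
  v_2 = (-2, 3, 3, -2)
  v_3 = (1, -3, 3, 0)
Orthogonal basis:
  u_1 = (-3, 0, 2, -3)
  u_2 = (5/11, 3, 15/11, 5/11)
  u_3 = (197/124, -225/124, 405/124, 73/124)

Apply the Gram-Schmidt recurrence
  u_1 = v_1
  u_i = v_i − Σ_{j<i} ((v_i · u_j) / (u_j · u_j)) · u_j.

Step by step this gives:
  u_1 = (-3, 0, 2, -3)
  u_2 = (5/11, 3, 15/11, 5/11)
  u_3 = (197/124, -225/124, 405/124, 73/124)

Orthogonality check:
  u_2 · u_1 = 0 (should be 0)
  u_3 · u_1 = 0 (should be 0)
  u_3 · u_2 = 0 (should be 0)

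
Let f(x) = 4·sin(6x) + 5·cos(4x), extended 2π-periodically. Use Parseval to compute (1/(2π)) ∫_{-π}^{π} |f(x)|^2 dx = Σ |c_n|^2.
Σ |c_n|^2 = 41/2

Expand |f|^2 and use orthogonality of {sin(nx), cos(mx)} on [-π, π]:
  ∫_{-π}^{π} sin(nx)^2 dx = π, ∫ cos(mx)^2 dx = π, and cross terms integrate to 0.
So ∫_{-π}^{π} f(x)^2 dx = 4^2 · π + 5^2 · π = (16 + 25)π.
Divide by 2π: (16 + 25)/2 = 41/2.
By Parseval, this equals Σ |c_n|^2.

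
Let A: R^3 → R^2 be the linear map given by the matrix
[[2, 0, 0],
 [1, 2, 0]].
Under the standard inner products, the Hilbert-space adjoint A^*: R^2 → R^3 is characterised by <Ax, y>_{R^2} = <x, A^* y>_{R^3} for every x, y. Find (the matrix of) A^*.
A^* = A^T =
[[2, 1],
 [0, 2],
 [0, 0]]

For real matrices with standard dot products, the defining identity <Ax, y> = <x, A^* y> gives (Ax)^T y = x^T (A^*) y, i.e. x^T A^T y = x^T (A^*) y. Since this holds for all x, y, we must have A^* = A^T. Therefore
A^* =
[[2, 1],
 [0, 2],
 [0, 0]].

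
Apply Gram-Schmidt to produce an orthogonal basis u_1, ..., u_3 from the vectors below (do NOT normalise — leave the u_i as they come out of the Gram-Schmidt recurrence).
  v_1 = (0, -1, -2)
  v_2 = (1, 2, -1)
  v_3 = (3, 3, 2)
Orthogonal basis:
  u_1 = (0, -1, -2)
  u_2 = (1, 2, -1)
  u_3 = (11/6, -11/15, 11/30)

Apply the Gram-Schmidt recurrence
  u_1 = v_1
  u_i = v_i − Σ_{j<i} ((v_i · u_j) / (u_j · u_j)) · u_j.

Step by step this gives:
  u_1 = (0, -1, -2)
  u_2 = (1, 2, -1)
  u_3 = (11/6, -11/15, 11/30)

Orthogonality check:
  u_2 · u_1 = 0 (should be 0)
  u_3 · u_1 = 0 (should be 0)
  u_3 · u_2 = 0 (should be 0)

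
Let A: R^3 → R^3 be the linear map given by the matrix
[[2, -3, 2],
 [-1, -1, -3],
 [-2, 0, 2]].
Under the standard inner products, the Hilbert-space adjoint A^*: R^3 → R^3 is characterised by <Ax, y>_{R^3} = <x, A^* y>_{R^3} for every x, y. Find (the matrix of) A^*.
A^* = A^T =
[[2, -1, -2],
 [-3, -1, 0],
 [2, -3, 2]]

For real matrices with standard dot products, the defining identity <Ax, y> = <x, A^* y> gives (Ax)^T y = x^T (A^*) y, i.e. x^T A^T y = x^T (A^*) y. Since this holds for all x, y, we must have A^* = A^T. Therefore
A^* =
[[2, -1, -2],
 [-3, -1, 0],
 [2, -3, 2]].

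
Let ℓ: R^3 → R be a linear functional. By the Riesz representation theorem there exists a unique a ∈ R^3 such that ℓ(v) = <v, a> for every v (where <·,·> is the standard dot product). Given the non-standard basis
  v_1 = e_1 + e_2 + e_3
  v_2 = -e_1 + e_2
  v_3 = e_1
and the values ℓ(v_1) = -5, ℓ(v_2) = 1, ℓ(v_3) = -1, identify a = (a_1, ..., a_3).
a = (-1, 0, -4)

Write a = (a_1, ..., a_3) in the standard basis. For each basis vector v_i, ℓ(v_i) = <v_i, a> is a linear equation in the a_j's. Collect the n equations into a matrix system V a = ℓ, where row i of V is v_i (expressed in the standard basis). Since V is invertible (lower-triangular with 1s on the diagonal, up to permutation), solve by back-substitution:
  V =
[[1, 1, 1],
 [-1, 1, 0],
 [1, 0, 0]]
  V a = (-5, 1, -1)
Solving gives a = (-1, 0, -4).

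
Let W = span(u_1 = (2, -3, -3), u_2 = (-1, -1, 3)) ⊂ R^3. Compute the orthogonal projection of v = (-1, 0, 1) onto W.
proj_W(v) = (-47/89, 21/178, 213/178)

Set up U = [u_1 | ... | u_2] ∈ R^(3×2). The projector onto W = col(U) is P = U (U^T U)^(-1) U^T.
Compute U^T U =
  [22, -8]
  [-8, 11],
and U^T v = (-5, 4).
Solve U^T U · c = U^T v for the coefficients: c = (-23/178, 24/89). The projection is proj_W(v) = U c.
Check: (v - proj_W(v)) · u_1 = 0  (should be 0).
Check: (v - proj_W(v)) · u_2 = 0  (should be 0).
Result: proj_W(v) = (-47/89, 21/178, 213/178).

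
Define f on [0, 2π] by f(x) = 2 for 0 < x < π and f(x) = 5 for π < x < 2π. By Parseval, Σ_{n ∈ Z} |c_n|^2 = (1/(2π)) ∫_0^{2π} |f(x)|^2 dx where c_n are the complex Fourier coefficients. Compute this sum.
Σ |c_n|^2 = 29/2

Parseval equates the L^2 energy of f (normalised by 1/(2π)) with the ℓ^2 sum of its Fourier coefficients: (1/(2π)) ∫_0^{2π} |f|^2 = Σ |c_n|^2.
Compute the left side: (1/(2π)) [∫_0^π 2^2 dx + ∫_π^{2π} 5^2 dx] = (1/(2π)) · (4π + 25π) = (4 + 25)/2 = 29/2.
So Σ_{n ∈ Z} |c_n|^2 = 29/2.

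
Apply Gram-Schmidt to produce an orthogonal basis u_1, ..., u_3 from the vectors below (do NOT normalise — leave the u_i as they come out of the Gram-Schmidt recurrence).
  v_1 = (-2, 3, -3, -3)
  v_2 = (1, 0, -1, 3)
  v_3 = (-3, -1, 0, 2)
Orthogonal basis:
  u_1 = (-2, 3, -3, -3)
  u_2 = (15/31, 24/31, -55/31, 69/31)
  u_3 = (-918/277, -250/277, 42/277, 320/277)

Apply the Gram-Schmidt recurrence
  u_1 = v_1
  u_i = v_i − Σ_{j<i} ((v_i · u_j) / (u_j · u_j)) · u_j.

Step by step this gives:
  u_1 = (-2, 3, -3, -3)
  u_2 = (15/31, 24/31, -55/31, 69/31)
  u_3 = (-918/277, -250/277, 42/277, 320/277)

Orthogonality check:
  u_2 · u_1 = 0 (should be 0)
  u_3 · u_1 = 0 (should be 0)
  u_3 · u_2 = 0 (should be 0)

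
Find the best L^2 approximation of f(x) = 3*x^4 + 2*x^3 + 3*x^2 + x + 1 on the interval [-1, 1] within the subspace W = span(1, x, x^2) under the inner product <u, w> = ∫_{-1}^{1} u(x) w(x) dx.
g(x) = 39*x^2/7 + 11*x/5 + 26/35

The best approximation g ∈ W is the orthogonal projection of f onto W. Writing g = a_0 + a_1 x + a_2 x^2, the coefficients solve the normal equations G · a = b where
  G_{ij} = <φ_i, φ_j> and b_i = <f, φ_i>, with φ_0 = 1, φ_1 = x, φ_2 = x^2.
G =
  [2, 0, 2/3]
  [0, 2/3, 0]
  [2/3, 0, 2/5],
b = (26/5, 22/15, 286/105).
Solving gives a_0 = 26/35, a_1 = 11/5, a_2 = 39/7, so
  g(x) = 39*x^2/7 + 11*x/5 + 26/35.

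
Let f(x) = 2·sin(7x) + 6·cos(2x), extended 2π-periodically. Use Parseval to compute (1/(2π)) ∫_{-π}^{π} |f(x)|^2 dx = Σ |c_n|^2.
Σ |c_n|^2 = 20

Expand |f|^2 and use orthogonality of {sin(nx), cos(mx)} on [-π, π]:
  ∫_{-π}^{π} sin(nx)^2 dx = π, ∫ cos(mx)^2 dx = π, and cross terms integrate to 0.
So ∫_{-π}^{π} f(x)^2 dx = 2^2 · π + 6^2 · π = (4 + 36)π.
Divide by 2π: (4 + 36)/2 = 20.
By Parseval, this equals Σ |c_n|^2.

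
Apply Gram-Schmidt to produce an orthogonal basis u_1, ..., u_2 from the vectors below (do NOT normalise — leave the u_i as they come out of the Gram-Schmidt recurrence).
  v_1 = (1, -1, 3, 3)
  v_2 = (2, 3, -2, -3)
Orthogonal basis:
  u_1 = (1, -1, 3, 3)
  u_2 = (14/5, 11/5, 2/5, -3/5)

Apply the Gram-Schmidt recurrence
  u_1 = v_1
  u_i = v_i − Σ_{j<i} ((v_i · u_j) / (u_j · u_j)) · u_j.

Step by step this gives:
  u_1 = (1, -1, 3, 3)
  u_2 = (14/5, 11/5, 2/5, -3/5)

Orthogonality check:
  u_2 · u_1 = 0 (should be 0)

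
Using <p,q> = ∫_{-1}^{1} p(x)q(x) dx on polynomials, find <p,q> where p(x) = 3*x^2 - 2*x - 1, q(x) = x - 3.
<p,q> = -4/3

Expand the product: p(x)·q(x) = 3*x^3 - 11*x^2 + 5*x + 3.
∫_{-1}^{1} of each monomial x^k gives [2/(k+1) if k even, 0 if k odd]. Integrating term-by-term (or equivalently evaluating the antiderivative F(x) = 3*x^4/4 - 11*x^3/3 + 5*x^2/2 + 3*x at the endpoints):
  F(1) − F(−1) = 31/12 − (47/12) = -4/3.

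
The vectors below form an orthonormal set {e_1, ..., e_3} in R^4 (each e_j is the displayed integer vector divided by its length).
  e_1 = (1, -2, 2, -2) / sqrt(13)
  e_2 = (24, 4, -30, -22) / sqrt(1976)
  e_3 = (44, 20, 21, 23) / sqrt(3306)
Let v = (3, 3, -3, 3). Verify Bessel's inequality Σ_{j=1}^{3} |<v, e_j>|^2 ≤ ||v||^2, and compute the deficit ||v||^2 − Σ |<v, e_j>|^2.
Σ |<v, e_j>|^2 = 1017/29; ||v||^2 = 36; deficit = 27/29

Write each e_j = u_j / sqrt(<u_j, u_j>) where u_j is the displayed integer vector. Then <v, e_j> = <v, u_j> / sqrt(<u_j, u_j>), so |<v, e_j>|^2 = <v, u_j>^2 / <u_j, u_j>.
Coefficients: <v, e_1> = -15/sqrt(13), <v, e_2> = 108/sqrt(1976), <v, e_3> = 198/sqrt(3306).
Square and sum: Σ |<v, e_j>|^2 = 1017/29.
Compute ||v||^2 = v·v = 36.
Deficit = 36 − 1017/29 = 27/29 ≥ 0, confirming Bessel's inequality. (The deficit equals ||v − Σ <v,e_j> e_j||^2, the squared distance from v to span{e_j}.)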